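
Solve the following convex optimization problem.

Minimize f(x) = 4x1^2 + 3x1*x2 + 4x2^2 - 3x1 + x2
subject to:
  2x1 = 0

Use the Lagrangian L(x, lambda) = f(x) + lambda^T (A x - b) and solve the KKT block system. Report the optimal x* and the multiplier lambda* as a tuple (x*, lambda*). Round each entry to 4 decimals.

Form the Lagrangian:
  L(x, lambda) = (1/2) x^T Q x + c^T x + lambda^T (A x - b)
Stationarity (grad_x L = 0): Q x + c + A^T lambda = 0.
Primal feasibility: A x = b.

This gives the KKT block system:
  [ Q   A^T ] [ x     ]   [-c ]
  [ A    0  ] [ lambda ] = [ b ]

Solving the linear system:
  x*      = (0, -0.125)
  lambda* = (1.6875)
  f(x*)   = -0.0625

x* = (0, -0.125), lambda* = (1.6875)


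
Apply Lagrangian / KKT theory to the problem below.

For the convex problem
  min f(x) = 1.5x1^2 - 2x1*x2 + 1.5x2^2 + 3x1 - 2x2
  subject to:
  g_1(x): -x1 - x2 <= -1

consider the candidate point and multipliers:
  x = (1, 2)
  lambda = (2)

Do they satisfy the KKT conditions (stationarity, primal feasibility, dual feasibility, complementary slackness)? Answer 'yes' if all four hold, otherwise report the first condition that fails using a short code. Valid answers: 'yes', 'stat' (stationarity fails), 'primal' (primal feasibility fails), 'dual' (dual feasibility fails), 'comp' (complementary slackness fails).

Gradient of f: grad f(x) = Q x + c = (2, 2)
Constraint values g_i(x) = a_i^T x - b_i:
  g_1((1, 2)) = -2
Stationarity residual: grad f(x) + sum_i lambda_i a_i = (0, 0)
  -> stationarity OK
Primal feasibility (all g_i <= 0): OK
Dual feasibility (all lambda_i >= 0): OK
Complementary slackness (lambda_i * g_i(x) = 0 for all i): FAILS

Verdict: the first failing condition is complementary_slackness -> comp.

comp


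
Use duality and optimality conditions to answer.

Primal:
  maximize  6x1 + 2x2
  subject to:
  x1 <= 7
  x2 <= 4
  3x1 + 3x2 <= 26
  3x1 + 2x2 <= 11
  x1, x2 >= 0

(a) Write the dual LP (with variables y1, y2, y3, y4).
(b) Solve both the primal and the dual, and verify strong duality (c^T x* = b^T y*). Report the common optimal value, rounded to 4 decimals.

The standard primal-dual pair for 'max c^T x s.t. A x <= b, x >= 0' is:
  Dual:  min b^T y  s.t.  A^T y >= c,  y >= 0.

So the dual LP is:
  minimize  7y1 + 4y2 + 26y3 + 11y4
  subject to:
    y1 + 3y3 + 3y4 >= 6
    y2 + 3y3 + 2y4 >= 2
    y1, y2, y3, y4 >= 0

Solving the primal: x* = (3.6667, 0).
  primal value c^T x* = 22.
Solving the dual: y* = (0, 0, 0, 2).
  dual value b^T y* = 22.
Strong duality: c^T x* = b^T y*. Confirmed.

22


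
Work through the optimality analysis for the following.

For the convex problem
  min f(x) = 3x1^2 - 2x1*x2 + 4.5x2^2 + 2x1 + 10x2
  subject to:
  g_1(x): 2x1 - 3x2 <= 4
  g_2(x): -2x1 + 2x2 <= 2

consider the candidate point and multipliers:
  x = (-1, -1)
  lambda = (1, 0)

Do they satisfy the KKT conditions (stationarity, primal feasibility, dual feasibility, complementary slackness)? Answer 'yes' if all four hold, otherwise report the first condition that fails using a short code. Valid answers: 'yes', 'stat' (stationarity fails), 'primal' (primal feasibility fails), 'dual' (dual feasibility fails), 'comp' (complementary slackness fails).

Gradient of f: grad f(x) = Q x + c = (-2, 3)
Constraint values g_i(x) = a_i^T x - b_i:
  g_1((-1, -1)) = -3
  g_2((-1, -1)) = -2
Stationarity residual: grad f(x) + sum_i lambda_i a_i = (0, 0)
  -> stationarity OK
Primal feasibility (all g_i <= 0): OK
Dual feasibility (all lambda_i >= 0): OK
Complementary slackness (lambda_i * g_i(x) = 0 for all i): FAILS

Verdict: the first failing condition is complementary_slackness -> comp.

comp


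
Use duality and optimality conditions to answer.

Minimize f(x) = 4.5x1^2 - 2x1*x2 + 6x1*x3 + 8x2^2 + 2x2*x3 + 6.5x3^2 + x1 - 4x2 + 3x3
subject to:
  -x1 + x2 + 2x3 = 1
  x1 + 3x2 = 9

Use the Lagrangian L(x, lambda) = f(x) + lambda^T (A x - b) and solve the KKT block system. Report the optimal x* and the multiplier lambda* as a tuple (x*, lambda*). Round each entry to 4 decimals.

Form the Lagrangian:
  L(x, lambda) = (1/2) x^T Q x + c^T x + lambda^T (A x - b)
Stationarity (grad_x L = 0): Q x + c + A^T lambda = 0.
Primal feasibility: A x = b.

This gives the KKT block system:
  [ Q   A^T ] [ x     ]   [-c ]
  [ A    0  ] [ lambda ] = [ b ]

Solving the linear system:
  x*      = (1.1067, 2.6311, -0.2622)
  lambda* = (-5.7467, -9.8711)
  f(x*)   = 42.1911

x* = (1.1067, 2.6311, -0.2622), lambda* = (-5.7467, -9.8711)


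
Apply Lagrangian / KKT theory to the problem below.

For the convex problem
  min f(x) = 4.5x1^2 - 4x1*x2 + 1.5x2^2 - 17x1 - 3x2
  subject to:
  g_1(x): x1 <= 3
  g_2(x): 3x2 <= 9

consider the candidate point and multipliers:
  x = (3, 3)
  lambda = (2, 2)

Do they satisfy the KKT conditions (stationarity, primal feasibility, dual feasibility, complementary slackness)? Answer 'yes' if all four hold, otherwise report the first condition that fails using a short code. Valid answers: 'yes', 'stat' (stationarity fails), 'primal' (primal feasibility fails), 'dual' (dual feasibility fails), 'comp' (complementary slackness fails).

Gradient of f: grad f(x) = Q x + c = (-2, -6)
Constraint values g_i(x) = a_i^T x - b_i:
  g_1((3, 3)) = 0
  g_2((3, 3)) = 0
Stationarity residual: grad f(x) + sum_i lambda_i a_i = (0, 0)
  -> stationarity OK
Primal feasibility (all g_i <= 0): OK
Dual feasibility (all lambda_i >= 0): OK
Complementary slackness (lambda_i * g_i(x) = 0 for all i): OK

Verdict: yes, KKT holds.

yes


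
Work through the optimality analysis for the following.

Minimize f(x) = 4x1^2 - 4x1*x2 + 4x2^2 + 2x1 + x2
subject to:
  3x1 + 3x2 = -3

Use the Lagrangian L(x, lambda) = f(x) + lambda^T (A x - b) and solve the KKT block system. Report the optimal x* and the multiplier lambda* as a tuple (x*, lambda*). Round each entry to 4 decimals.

Form the Lagrangian:
  L(x, lambda) = (1/2) x^T Q x + c^T x + lambda^T (A x - b)
Stationarity (grad_x L = 0): Q x + c + A^T lambda = 0.
Primal feasibility: A x = b.

This gives the KKT block system:
  [ Q   A^T ] [ x     ]   [-c ]
  [ A    0  ] [ lambda ] = [ b ]

Solving the linear system:
  x*      = (-0.5417, -0.4583)
  lambda* = (0.1667)
  f(x*)   = -0.5208

x* = (-0.5417, -0.4583), lambda* = (0.1667)


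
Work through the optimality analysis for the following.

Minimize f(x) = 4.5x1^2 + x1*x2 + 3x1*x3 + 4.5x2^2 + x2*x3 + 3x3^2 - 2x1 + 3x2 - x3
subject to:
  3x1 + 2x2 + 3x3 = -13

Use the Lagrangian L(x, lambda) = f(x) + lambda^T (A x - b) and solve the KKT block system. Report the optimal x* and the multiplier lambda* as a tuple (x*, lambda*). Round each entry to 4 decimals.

Form the Lagrangian:
  L(x, lambda) = (1/2) x^T Q x + c^T x + lambda^T (A x - b)
Stationarity (grad_x L = 0): Q x + c + A^T lambda = 0.
Primal feasibility: A x = b.

This gives the KKT block system:
  [ Q   A^T ] [ x     ]   [-c ]
  [ A    0  ] [ lambda ] = [ b ]

Solving the linear system:
  x*      = (-1.0187, -1.4157, -2.3708)
  lambda* = (6.5655)
  f(x*)   = 42.7566

x* = (-1.0187, -1.4157, -2.3708), lambda* = (6.5655)


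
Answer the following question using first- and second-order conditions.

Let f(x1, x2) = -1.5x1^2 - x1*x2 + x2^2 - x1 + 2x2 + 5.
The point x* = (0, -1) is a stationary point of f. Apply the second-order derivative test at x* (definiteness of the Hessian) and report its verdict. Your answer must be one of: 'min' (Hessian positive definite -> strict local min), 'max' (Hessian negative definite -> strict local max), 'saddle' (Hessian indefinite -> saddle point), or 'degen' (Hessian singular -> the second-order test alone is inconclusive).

Compute the Hessian H = grad^2 f:
  H = [[-3, -1], [-1, 2]]
Verify stationarity: grad f(x*) = H x* + g = (0, 0).
Eigenvalues of H: -3.1926, 2.1926.
Eigenvalues have mixed signs, so H is indefinite -> x* is a saddle point.

saddle


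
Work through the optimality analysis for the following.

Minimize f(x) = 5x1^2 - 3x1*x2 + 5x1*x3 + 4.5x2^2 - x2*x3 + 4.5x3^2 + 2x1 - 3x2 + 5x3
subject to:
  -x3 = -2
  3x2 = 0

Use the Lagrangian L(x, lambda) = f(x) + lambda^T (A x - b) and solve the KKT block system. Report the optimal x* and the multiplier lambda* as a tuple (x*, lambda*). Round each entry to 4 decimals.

Form the Lagrangian:
  L(x, lambda) = (1/2) x^T Q x + c^T x + lambda^T (A x - b)
Stationarity (grad_x L = 0): Q x + c + A^T lambda = 0.
Primal feasibility: A x = b.

This gives the KKT block system:
  [ Q   A^T ] [ x     ]   [-c ]
  [ A    0  ] [ lambda ] = [ b ]

Solving the linear system:
  x*      = (-1.2, 0, 2)
  lambda* = (17, 0.4667)
  f(x*)   = 20.8

x* = (-1.2, 0, 2), lambda* = (17, 0.4667)


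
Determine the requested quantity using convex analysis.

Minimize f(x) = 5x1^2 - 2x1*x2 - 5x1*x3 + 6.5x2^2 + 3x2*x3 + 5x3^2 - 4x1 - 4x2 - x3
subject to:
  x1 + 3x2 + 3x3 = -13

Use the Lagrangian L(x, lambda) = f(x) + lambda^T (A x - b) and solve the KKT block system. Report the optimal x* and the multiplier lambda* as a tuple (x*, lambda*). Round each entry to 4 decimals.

Form the Lagrangian:
  L(x, lambda) = (1/2) x^T Q x + c^T x + lambda^T (A x - b)
Stationarity (grad_x L = 0): Q x + c + A^T lambda = 0.
Primal feasibility: A x = b.

This gives the KKT block system:
  [ Q   A^T ] [ x     ]   [-c ]
  [ A    0  ] [ lambda ] = [ b ]

Solving the linear system:
  x*      = (-1.869, -1.0215, -2.6888)
  lambda* = (7.2027)
  f(x*)   = 53.9427

x* = (-1.869, -1.0215, -2.6888), lambda* = (7.2027)


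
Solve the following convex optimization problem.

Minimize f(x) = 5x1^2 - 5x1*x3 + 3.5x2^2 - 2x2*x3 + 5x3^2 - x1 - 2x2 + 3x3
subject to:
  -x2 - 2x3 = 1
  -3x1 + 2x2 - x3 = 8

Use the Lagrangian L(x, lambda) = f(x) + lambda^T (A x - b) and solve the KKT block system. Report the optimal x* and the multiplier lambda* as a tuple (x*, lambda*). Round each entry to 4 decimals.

Form the Lagrangian:
  L(x, lambda) = (1/2) x^T Q x + c^T x + lambda^T (A x - b)
Stationarity (grad_x L = 0): Q x + c + A^T lambda = 0.
Primal feasibility: A x = b.

This gives the KKT block system:
  [ Q   A^T ] [ x     ]   [-c ]
  [ A    0  ] [ lambda ] = [ b ]

Solving the linear system:
  x*      = (-1.5479, 1.1425, -1.0713)
  lambda* = (0.7248, -3.7076)
  f(x*)   = 12.4926

x* = (-1.5479, 1.1425, -1.0713), lambda* = (0.7248, -3.7076)


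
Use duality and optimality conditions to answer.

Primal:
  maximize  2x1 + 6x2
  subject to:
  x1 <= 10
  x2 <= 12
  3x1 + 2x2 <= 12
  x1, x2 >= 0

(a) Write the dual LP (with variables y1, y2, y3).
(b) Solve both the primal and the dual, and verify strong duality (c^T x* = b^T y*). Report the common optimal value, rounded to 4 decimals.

The standard primal-dual pair for 'max c^T x s.t. A x <= b, x >= 0' is:
  Dual:  min b^T y  s.t.  A^T y >= c,  y >= 0.

So the dual LP is:
  minimize  10y1 + 12y2 + 12y3
  subject to:
    y1 + 3y3 >= 2
    y2 + 2y3 >= 6
    y1, y2, y3 >= 0

Solving the primal: x* = (0, 6).
  primal value c^T x* = 36.
Solving the dual: y* = (0, 0, 3).
  dual value b^T y* = 36.
Strong duality: c^T x* = b^T y*. Confirmed.

36


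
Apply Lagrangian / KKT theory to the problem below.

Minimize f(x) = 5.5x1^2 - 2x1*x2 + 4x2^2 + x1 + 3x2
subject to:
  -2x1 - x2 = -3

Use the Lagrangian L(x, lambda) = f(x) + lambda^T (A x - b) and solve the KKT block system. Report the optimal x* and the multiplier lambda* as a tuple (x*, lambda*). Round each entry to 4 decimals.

Form the Lagrangian:
  L(x, lambda) = (1/2) x^T Q x + c^T x + lambda^T (A x - b)
Stationarity (grad_x L = 0): Q x + c + A^T lambda = 0.
Primal feasibility: A x = b.

This gives the KKT block system:
  [ Q   A^T ] [ x     ]   [-c ]
  [ A    0  ] [ lambda ] = [ b ]

Solving the linear system:
  x*      = (1.1569, 0.6863)
  lambda* = (6.1765)
  f(x*)   = 10.8725

x* = (1.1569, 0.6863), lambda* = (6.1765)


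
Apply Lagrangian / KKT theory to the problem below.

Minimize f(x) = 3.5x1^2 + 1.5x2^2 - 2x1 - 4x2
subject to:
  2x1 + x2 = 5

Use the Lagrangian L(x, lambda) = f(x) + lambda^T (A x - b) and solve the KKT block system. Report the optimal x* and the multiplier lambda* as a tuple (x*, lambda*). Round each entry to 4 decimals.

Form the Lagrangian:
  L(x, lambda) = (1/2) x^T Q x + c^T x + lambda^T (A x - b)
Stationarity (grad_x L = 0): Q x + c + A^T lambda = 0.
Primal feasibility: A x = b.

This gives the KKT block system:
  [ Q   A^T ] [ x     ]   [-c ]
  [ A    0  ] [ lambda ] = [ b ]

Solving the linear system:
  x*      = (1.2632, 2.4737)
  lambda* = (-3.4211)
  f(x*)   = 2.3421

x* = (1.2632, 2.4737), lambda* = (-3.4211)


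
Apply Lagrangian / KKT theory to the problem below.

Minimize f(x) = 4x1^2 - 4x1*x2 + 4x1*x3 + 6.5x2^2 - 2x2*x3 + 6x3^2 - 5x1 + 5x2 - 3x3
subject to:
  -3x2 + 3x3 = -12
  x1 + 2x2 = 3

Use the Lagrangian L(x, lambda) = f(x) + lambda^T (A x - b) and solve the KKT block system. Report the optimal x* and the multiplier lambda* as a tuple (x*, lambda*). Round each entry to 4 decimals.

Form the Lagrangian:
  L(x, lambda) = (1/2) x^T Q x + c^T x + lambda^T (A x - b)
Stationarity (grad_x L = 0): Q x + c + A^T lambda = 0.
Primal feasibility: A x = b.

This gives the KKT block system:
  [ Q   A^T ] [ x     ]   [-c ]
  [ A    0  ] [ lambda ] = [ b ]

Solving the linear system:
  x*      = (1.3396, 0.8302, -3.1698)
  lambda* = (12.4465, 10.283)
  f(x*)   = 62.7358

x* = (1.3396, 0.8302, -3.1698), lambda* = (12.4465, 10.283)


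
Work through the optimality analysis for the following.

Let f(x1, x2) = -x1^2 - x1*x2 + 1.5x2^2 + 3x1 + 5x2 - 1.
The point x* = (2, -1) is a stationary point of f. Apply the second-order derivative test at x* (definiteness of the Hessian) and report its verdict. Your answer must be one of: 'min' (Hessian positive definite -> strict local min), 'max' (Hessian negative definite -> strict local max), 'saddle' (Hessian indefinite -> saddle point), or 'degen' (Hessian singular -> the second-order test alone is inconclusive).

Compute the Hessian H = grad^2 f:
  H = [[-2, -1], [-1, 3]]
Verify stationarity: grad f(x*) = H x* + g = (0, 0).
Eigenvalues of H: -2.1926, 3.1926.
Eigenvalues have mixed signs, so H is indefinite -> x* is a saddle point.

saddle


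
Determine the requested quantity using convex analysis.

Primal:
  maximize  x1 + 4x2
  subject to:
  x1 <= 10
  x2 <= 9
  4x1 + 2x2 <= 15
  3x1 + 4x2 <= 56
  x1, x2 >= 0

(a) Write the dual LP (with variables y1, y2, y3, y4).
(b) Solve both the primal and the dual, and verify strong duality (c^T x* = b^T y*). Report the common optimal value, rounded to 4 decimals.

The standard primal-dual pair for 'max c^T x s.t. A x <= b, x >= 0' is:
  Dual:  min b^T y  s.t.  A^T y >= c,  y >= 0.

So the dual LP is:
  minimize  10y1 + 9y2 + 15y3 + 56y4
  subject to:
    y1 + 4y3 + 3y4 >= 1
    y2 + 2y3 + 4y4 >= 4
    y1, y2, y3, y4 >= 0

Solving the primal: x* = (0, 7.5).
  primal value c^T x* = 30.
Solving the dual: y* = (0, 0, 2, 0).
  dual value b^T y* = 30.
Strong duality: c^T x* = b^T y*. Confirmed.

30


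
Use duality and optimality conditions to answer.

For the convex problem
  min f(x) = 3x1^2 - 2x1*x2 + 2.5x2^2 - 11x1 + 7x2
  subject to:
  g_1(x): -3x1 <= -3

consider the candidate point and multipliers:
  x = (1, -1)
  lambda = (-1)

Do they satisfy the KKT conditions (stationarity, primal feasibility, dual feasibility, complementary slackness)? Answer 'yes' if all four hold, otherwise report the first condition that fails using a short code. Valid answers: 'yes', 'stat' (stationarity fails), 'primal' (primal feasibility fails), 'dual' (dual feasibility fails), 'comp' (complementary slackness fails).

Gradient of f: grad f(x) = Q x + c = (-3, 0)
Constraint values g_i(x) = a_i^T x - b_i:
  g_1((1, -1)) = 0
Stationarity residual: grad f(x) + sum_i lambda_i a_i = (0, 0)
  -> stationarity OK
Primal feasibility (all g_i <= 0): OK
Dual feasibility (all lambda_i >= 0): FAILS
Complementary slackness (lambda_i * g_i(x) = 0 for all i): OK

Verdict: the first failing condition is dual_feasibility -> dual.

dual


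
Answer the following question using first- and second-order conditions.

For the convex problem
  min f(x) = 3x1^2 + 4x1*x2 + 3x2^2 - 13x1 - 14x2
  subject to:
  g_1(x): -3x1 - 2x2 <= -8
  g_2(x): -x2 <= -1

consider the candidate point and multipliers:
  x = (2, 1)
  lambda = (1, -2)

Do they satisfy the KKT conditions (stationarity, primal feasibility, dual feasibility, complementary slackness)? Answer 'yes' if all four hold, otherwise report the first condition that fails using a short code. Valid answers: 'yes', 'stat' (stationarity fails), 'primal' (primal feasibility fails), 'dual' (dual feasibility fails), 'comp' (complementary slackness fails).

Gradient of f: grad f(x) = Q x + c = (3, 0)
Constraint values g_i(x) = a_i^T x - b_i:
  g_1((2, 1)) = 0
  g_2((2, 1)) = 0
Stationarity residual: grad f(x) + sum_i lambda_i a_i = (0, 0)
  -> stationarity OK
Primal feasibility (all g_i <= 0): OK
Dual feasibility (all lambda_i >= 0): FAILS
Complementary slackness (lambda_i * g_i(x) = 0 for all i): OK

Verdict: the first failing condition is dual_feasibility -> dual.

dual


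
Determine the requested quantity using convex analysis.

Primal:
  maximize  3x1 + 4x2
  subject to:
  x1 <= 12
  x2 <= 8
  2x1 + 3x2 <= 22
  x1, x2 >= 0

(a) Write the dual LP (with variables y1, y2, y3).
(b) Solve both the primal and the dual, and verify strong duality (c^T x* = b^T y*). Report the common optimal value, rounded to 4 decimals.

The standard primal-dual pair for 'max c^T x s.t. A x <= b, x >= 0' is:
  Dual:  min b^T y  s.t.  A^T y >= c,  y >= 0.

So the dual LP is:
  minimize  12y1 + 8y2 + 22y3
  subject to:
    y1 + 2y3 >= 3
    y2 + 3y3 >= 4
    y1, y2, y3 >= 0

Solving the primal: x* = (11, 0).
  primal value c^T x* = 33.
Solving the dual: y* = (0, 0, 1.5).
  dual value b^T y* = 33.
Strong duality: c^T x* = b^T y*. Confirmed.

33


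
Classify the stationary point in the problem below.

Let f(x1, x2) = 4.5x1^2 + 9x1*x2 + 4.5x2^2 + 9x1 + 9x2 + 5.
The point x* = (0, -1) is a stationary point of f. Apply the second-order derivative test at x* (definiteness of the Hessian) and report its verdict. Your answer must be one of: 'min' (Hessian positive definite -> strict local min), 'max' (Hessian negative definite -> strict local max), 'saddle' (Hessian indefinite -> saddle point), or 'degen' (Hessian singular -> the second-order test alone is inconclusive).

Compute the Hessian H = grad^2 f:
  H = [[9, 9], [9, 9]]
Verify stationarity: grad f(x*) = H x* + g = (0, 0).
Eigenvalues of H: 0, 18.
H has a zero eigenvalue (singular; positive semidefinite but not definite), so H is neither positive definite, negative definite, nor indefinite. The second-order test alone is inconclusive -> degen.
(Indeed, f is constant along the null direction of H through x*, so x* is not a strict local extremum.)

degen


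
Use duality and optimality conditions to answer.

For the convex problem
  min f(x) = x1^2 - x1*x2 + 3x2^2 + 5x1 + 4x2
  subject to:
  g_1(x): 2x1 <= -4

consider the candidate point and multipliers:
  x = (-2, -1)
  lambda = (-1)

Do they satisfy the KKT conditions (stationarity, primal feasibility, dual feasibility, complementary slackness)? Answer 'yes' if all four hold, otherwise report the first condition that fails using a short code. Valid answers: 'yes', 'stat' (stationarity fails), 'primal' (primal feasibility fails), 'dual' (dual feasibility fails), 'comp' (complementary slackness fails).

Gradient of f: grad f(x) = Q x + c = (2, 0)
Constraint values g_i(x) = a_i^T x - b_i:
  g_1((-2, -1)) = 0
Stationarity residual: grad f(x) + sum_i lambda_i a_i = (0, 0)
  -> stationarity OK
Primal feasibility (all g_i <= 0): OK
Dual feasibility (all lambda_i >= 0): FAILS
Complementary slackness (lambda_i * g_i(x) = 0 for all i): OK

Verdict: the first failing condition is dual_feasibility -> dual.

dual


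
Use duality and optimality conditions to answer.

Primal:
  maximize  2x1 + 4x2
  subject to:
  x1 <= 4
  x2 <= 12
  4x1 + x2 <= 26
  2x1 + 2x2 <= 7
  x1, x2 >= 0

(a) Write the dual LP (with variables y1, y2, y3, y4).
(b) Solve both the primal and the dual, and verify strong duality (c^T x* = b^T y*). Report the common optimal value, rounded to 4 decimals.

The standard primal-dual pair for 'max c^T x s.t. A x <= b, x >= 0' is:
  Dual:  min b^T y  s.t.  A^T y >= c,  y >= 0.

So the dual LP is:
  minimize  4y1 + 12y2 + 26y3 + 7y4
  subject to:
    y1 + 4y3 + 2y4 >= 2
    y2 + y3 + 2y4 >= 4
    y1, y2, y3, y4 >= 0

Solving the primal: x* = (0, 3.5).
  primal value c^T x* = 14.
Solving the dual: y* = (0, 0, 0, 2).
  dual value b^T y* = 14.
Strong duality: c^T x* = b^T y*. Confirmed.

14


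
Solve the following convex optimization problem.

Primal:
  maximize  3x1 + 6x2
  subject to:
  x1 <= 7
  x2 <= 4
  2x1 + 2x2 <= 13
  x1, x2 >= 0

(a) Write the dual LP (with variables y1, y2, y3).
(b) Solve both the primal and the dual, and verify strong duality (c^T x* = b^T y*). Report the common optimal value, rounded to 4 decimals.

The standard primal-dual pair for 'max c^T x s.t. A x <= b, x >= 0' is:
  Dual:  min b^T y  s.t.  A^T y >= c,  y >= 0.

So the dual LP is:
  minimize  7y1 + 4y2 + 13y3
  subject to:
    y1 + 2y3 >= 3
    y2 + 2y3 >= 6
    y1, y2, y3 >= 0

Solving the primal: x* = (2.5, 4).
  primal value c^T x* = 31.5.
Solving the dual: y* = (0, 3, 1.5).
  dual value b^T y* = 31.5.
Strong duality: c^T x* = b^T y*. Confirmed.

31.5


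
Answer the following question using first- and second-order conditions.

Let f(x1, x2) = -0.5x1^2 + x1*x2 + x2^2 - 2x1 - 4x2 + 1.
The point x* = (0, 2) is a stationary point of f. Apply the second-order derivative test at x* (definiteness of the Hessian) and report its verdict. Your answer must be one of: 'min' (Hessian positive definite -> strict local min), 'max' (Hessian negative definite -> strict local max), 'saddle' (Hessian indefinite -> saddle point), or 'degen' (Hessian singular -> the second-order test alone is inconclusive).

Compute the Hessian H = grad^2 f:
  H = [[-1, 1], [1, 2]]
Verify stationarity: grad f(x*) = H x* + g = (0, 0).
Eigenvalues of H: -1.3028, 2.3028.
Eigenvalues have mixed signs, so H is indefinite -> x* is a saddle point.

saddle


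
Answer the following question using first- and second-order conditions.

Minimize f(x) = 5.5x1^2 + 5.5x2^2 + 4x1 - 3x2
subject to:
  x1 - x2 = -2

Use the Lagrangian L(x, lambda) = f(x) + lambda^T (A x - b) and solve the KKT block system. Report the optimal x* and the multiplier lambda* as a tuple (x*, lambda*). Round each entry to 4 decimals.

Form the Lagrangian:
  L(x, lambda) = (1/2) x^T Q x + c^T x + lambda^T (A x - b)
Stationarity (grad_x L = 0): Q x + c + A^T lambda = 0.
Primal feasibility: A x = b.

This gives the KKT block system:
  [ Q   A^T ] [ x     ]   [-c ]
  [ A    0  ] [ lambda ] = [ b ]

Solving the linear system:
  x*      = (-1.0455, 0.9545)
  lambda* = (7.5)
  f(x*)   = 3.9773

x* = (-1.0455, 0.9545), lambda* = (7.5)


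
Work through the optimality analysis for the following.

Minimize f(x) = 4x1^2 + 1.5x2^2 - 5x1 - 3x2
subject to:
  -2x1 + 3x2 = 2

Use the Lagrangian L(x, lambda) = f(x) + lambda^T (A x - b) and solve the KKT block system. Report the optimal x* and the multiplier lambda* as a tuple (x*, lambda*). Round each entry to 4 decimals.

Form the Lagrangian:
  L(x, lambda) = (1/2) x^T Q x + c^T x + lambda^T (A x - b)
Stationarity (grad_x L = 0): Q x + c + A^T lambda = 0.
Primal feasibility: A x = b.

This gives the KKT block system:
  [ Q   A^T ] [ x     ]   [-c ]
  [ A    0  ] [ lambda ] = [ b ]

Solving the linear system:
  x*      = (0.6071, 1.0714)
  lambda* = (-0.0714)
  f(x*)   = -3.0536

x* = (0.6071, 1.0714), lambda* = (-0.0714)


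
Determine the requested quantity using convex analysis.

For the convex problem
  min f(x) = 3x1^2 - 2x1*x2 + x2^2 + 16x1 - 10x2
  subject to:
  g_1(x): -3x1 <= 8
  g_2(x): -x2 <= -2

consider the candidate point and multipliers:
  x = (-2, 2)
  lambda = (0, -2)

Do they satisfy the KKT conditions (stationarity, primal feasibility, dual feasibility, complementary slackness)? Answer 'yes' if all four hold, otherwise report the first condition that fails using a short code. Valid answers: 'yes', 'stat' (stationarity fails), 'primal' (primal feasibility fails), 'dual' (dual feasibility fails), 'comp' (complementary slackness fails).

Gradient of f: grad f(x) = Q x + c = (0, -2)
Constraint values g_i(x) = a_i^T x - b_i:
  g_1((-2, 2)) = -2
  g_2((-2, 2)) = 0
Stationarity residual: grad f(x) + sum_i lambda_i a_i = (0, 0)
  -> stationarity OK
Primal feasibility (all g_i <= 0): OK
Dual feasibility (all lambda_i >= 0): FAILS
Complementary slackness (lambda_i * g_i(x) = 0 for all i): OK

Verdict: the first failing condition is dual_feasibility -> dual.

dual


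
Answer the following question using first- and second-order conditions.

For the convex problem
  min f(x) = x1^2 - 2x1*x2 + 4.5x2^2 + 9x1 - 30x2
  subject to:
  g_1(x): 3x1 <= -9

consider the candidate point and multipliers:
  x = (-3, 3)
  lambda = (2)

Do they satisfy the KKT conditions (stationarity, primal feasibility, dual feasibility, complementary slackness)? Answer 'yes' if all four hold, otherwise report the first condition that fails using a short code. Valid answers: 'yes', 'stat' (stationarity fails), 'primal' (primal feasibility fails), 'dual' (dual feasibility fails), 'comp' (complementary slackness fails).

Gradient of f: grad f(x) = Q x + c = (-3, 3)
Constraint values g_i(x) = a_i^T x - b_i:
  g_1((-3, 3)) = 0
Stationarity residual: grad f(x) + sum_i lambda_i a_i = (3, 3)
  -> stationarity FAILS
Primal feasibility (all g_i <= 0): OK
Dual feasibility (all lambda_i >= 0): OK
Complementary slackness (lambda_i * g_i(x) = 0 for all i): OK

Verdict: the first failing condition is stationarity -> stat.

stat


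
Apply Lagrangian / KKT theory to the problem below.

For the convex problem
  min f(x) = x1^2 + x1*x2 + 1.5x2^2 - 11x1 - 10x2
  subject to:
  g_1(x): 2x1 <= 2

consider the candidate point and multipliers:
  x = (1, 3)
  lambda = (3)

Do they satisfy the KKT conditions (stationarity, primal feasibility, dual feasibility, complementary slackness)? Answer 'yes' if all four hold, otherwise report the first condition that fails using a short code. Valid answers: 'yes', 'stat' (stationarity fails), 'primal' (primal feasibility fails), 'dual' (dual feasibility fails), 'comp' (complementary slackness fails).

Gradient of f: grad f(x) = Q x + c = (-6, 0)
Constraint values g_i(x) = a_i^T x - b_i:
  g_1((1, 3)) = 0
Stationarity residual: grad f(x) + sum_i lambda_i a_i = (0, 0)
  -> stationarity OK
Primal feasibility (all g_i <= 0): OK
Dual feasibility (all lambda_i >= 0): OK
Complementary slackness (lambda_i * g_i(x) = 0 for all i): OK

Verdict: yes, KKT holds.

yes


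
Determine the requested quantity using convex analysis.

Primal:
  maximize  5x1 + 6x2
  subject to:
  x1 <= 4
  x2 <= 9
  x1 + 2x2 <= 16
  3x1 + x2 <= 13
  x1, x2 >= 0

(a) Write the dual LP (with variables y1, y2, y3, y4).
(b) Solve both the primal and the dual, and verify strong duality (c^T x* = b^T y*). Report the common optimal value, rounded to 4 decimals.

The standard primal-dual pair for 'max c^T x s.t. A x <= b, x >= 0' is:
  Dual:  min b^T y  s.t.  A^T y >= c,  y >= 0.

So the dual LP is:
  minimize  4y1 + 9y2 + 16y3 + 13y4
  subject to:
    y1 + y3 + 3y4 >= 5
    y2 + 2y3 + y4 >= 6
    y1, y2, y3, y4 >= 0

Solving the primal: x* = (2, 7).
  primal value c^T x* = 52.
Solving the dual: y* = (0, 0, 2.6, 0.8).
  dual value b^T y* = 52.
Strong duality: c^T x* = b^T y*. Confirmed.

52


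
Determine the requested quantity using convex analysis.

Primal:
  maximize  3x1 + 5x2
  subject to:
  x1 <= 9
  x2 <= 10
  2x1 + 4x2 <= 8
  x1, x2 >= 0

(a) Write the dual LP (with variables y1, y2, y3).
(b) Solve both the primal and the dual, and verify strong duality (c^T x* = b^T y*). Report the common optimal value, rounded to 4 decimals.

The standard primal-dual pair for 'max c^T x s.t. A x <= b, x >= 0' is:
  Dual:  min b^T y  s.t.  A^T y >= c,  y >= 0.

So the dual LP is:
  minimize  9y1 + 10y2 + 8y3
  subject to:
    y1 + 2y3 >= 3
    y2 + 4y3 >= 5
    y1, y2, y3 >= 0

Solving the primal: x* = (4, 0).
  primal value c^T x* = 12.
Solving the dual: y* = (0, 0, 1.5).
  dual value b^T y* = 12.
Strong duality: c^T x* = b^T y*. Confirmed.

12


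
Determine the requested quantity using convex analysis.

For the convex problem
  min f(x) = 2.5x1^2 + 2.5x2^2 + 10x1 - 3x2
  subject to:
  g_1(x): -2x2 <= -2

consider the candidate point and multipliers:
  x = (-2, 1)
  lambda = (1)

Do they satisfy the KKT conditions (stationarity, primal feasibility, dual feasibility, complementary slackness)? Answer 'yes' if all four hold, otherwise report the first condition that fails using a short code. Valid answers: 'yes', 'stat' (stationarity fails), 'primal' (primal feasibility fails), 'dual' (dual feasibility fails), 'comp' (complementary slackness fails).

Gradient of f: grad f(x) = Q x + c = (0, 2)
Constraint values g_i(x) = a_i^T x - b_i:
  g_1((-2, 1)) = 0
Stationarity residual: grad f(x) + sum_i lambda_i a_i = (0, 0)
  -> stationarity OK
Primal feasibility (all g_i <= 0): OK
Dual feasibility (all lambda_i >= 0): OK
Complementary slackness (lambda_i * g_i(x) = 0 for all i): OK

Verdict: yes, KKT holds.

yes


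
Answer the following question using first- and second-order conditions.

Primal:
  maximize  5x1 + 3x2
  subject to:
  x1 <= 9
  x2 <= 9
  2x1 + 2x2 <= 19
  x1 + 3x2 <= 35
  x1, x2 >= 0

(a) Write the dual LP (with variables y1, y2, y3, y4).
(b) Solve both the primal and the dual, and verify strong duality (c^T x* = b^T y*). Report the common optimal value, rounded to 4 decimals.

The standard primal-dual pair for 'max c^T x s.t. A x <= b, x >= 0' is:
  Dual:  min b^T y  s.t.  A^T y >= c,  y >= 0.

So the dual LP is:
  minimize  9y1 + 9y2 + 19y3 + 35y4
  subject to:
    y1 + 2y3 + y4 >= 5
    y2 + 2y3 + 3y4 >= 3
    y1, y2, y3, y4 >= 0

Solving the primal: x* = (9, 0.5).
  primal value c^T x* = 46.5.
Solving the dual: y* = (2, 0, 1.5, 0).
  dual value b^T y* = 46.5.
Strong duality: c^T x* = b^T y*. Confirmed.

46.5


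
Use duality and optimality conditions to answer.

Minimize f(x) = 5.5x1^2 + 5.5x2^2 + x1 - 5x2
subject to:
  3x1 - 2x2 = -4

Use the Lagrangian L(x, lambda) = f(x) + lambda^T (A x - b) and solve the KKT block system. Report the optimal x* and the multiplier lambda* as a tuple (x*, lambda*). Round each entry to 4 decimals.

Form the Lagrangian:
  L(x, lambda) = (1/2) x^T Q x + c^T x + lambda^T (A x - b)
Stationarity (grad_x L = 0): Q x + c + A^T lambda = 0.
Primal feasibility: A x = b.

This gives the KKT block system:
  [ Q   A^T ] [ x     ]   [-c ]
  [ A    0  ] [ lambda ] = [ b ]

Solving the linear system:
  x*      = (-0.7413, 0.8881)
  lambda* = (2.3846)
  f(x*)   = 2.1783

x* = (-0.7413, 0.8881), lambda* = (2.3846)


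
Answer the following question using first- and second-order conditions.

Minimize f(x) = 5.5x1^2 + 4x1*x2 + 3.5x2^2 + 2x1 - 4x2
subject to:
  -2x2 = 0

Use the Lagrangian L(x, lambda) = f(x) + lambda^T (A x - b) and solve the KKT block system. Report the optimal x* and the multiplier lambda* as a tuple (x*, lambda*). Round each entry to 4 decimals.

Form the Lagrangian:
  L(x, lambda) = (1/2) x^T Q x + c^T x + lambda^T (A x - b)
Stationarity (grad_x L = 0): Q x + c + A^T lambda = 0.
Primal feasibility: A x = b.

This gives the KKT block system:
  [ Q   A^T ] [ x     ]   [-c ]
  [ A    0  ] [ lambda ] = [ b ]

Solving the linear system:
  x*      = (-0.1818, 0)
  lambda* = (-2.3636)
  f(x*)   = -0.1818

x* = (-0.1818, 0), lambda* = (-2.3636)


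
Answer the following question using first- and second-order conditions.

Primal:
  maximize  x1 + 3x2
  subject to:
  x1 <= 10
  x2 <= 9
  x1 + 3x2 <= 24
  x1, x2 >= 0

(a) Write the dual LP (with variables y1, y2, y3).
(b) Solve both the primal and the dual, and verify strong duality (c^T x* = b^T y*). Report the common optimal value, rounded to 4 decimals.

The standard primal-dual pair for 'max c^T x s.t. A x <= b, x >= 0' is:
  Dual:  min b^T y  s.t.  A^T y >= c,  y >= 0.

So the dual LP is:
  minimize  10y1 + 9y2 + 24y3
  subject to:
    y1 + y3 >= 1
    y2 + 3y3 >= 3
    y1, y2, y3 >= 0

Solving the primal: x* = (0, 8).
  primal value c^T x* = 24.
Solving the dual: y* = (0, 0, 1).
  dual value b^T y* = 24.
Strong duality: c^T x* = b^T y*. Confirmed.

24


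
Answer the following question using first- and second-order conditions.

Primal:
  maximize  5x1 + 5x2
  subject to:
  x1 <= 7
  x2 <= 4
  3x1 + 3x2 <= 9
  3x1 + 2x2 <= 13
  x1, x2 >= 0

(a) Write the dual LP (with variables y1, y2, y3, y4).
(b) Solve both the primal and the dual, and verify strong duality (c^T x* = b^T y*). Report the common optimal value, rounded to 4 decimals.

The standard primal-dual pair for 'max c^T x s.t. A x <= b, x >= 0' is:
  Dual:  min b^T y  s.t.  A^T y >= c,  y >= 0.

So the dual LP is:
  minimize  7y1 + 4y2 + 9y3 + 13y4
  subject to:
    y1 + 3y3 + 3y4 >= 5
    y2 + 3y3 + 2y4 >= 5
    y1, y2, y3, y4 >= 0

Solving the primal: x* = (3, 0).
  primal value c^T x* = 15.
Solving the dual: y* = (0, 0, 1.6667, 0).
  dual value b^T y* = 15.
Strong duality: c^T x* = b^T y*. Confirmed.

15


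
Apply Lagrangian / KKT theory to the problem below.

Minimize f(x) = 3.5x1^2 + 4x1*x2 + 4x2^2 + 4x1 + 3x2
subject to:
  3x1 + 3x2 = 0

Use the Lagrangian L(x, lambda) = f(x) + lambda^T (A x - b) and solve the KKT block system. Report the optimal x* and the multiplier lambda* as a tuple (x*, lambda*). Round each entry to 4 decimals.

Form the Lagrangian:
  L(x, lambda) = (1/2) x^T Q x + c^T x + lambda^T (A x - b)
Stationarity (grad_x L = 0): Q x + c + A^T lambda = 0.
Primal feasibility: A x = b.

This gives the KKT block system:
  [ Q   A^T ] [ x     ]   [-c ]
  [ A    0  ] [ lambda ] = [ b ]

Solving the linear system:
  x*      = (-0.1429, 0.1429)
  lambda* = (-1.1905)
  f(x*)   = -0.0714

x* = (-0.1429, 0.1429), lambda* = (-1.1905)


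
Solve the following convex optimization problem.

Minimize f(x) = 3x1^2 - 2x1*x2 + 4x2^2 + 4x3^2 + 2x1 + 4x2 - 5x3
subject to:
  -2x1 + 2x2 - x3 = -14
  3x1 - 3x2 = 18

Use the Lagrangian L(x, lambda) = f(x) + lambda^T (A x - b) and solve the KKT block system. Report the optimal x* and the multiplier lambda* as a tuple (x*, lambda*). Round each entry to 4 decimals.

Form the Lagrangian:
  L(x, lambda) = (1/2) x^T Q x + c^T x + lambda^T (A x - b)
Stationarity (grad_x L = 0): Q x + c + A^T lambda = 0.
Primal feasibility: A x = b.

This gives the KKT block system:
  [ Q   A^T ] [ x     ]   [-c ]
  [ A    0  ] [ lambda ] = [ b ]

Solving the linear system:
  x*      = (3, -3, 2)
  lambda* = (11, -1.3333)
  f(x*)   = 81

x* = (3, -3, 2), lambda* = (11, -1.3333)


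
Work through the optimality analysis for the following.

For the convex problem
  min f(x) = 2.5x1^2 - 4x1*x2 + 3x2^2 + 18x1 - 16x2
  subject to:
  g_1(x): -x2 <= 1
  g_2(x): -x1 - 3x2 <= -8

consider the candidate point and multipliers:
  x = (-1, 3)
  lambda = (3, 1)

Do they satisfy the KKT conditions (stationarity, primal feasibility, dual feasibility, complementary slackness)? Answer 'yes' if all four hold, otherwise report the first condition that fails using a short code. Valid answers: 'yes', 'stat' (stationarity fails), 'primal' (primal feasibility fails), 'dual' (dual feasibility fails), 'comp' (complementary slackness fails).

Gradient of f: grad f(x) = Q x + c = (1, 6)
Constraint values g_i(x) = a_i^T x - b_i:
  g_1((-1, 3)) = -4
  g_2((-1, 3)) = 0
Stationarity residual: grad f(x) + sum_i lambda_i a_i = (0, 0)
  -> stationarity OK
Primal feasibility (all g_i <= 0): OK
Dual feasibility (all lambda_i >= 0): OK
Complementary slackness (lambda_i * g_i(x) = 0 for all i): FAILS

Verdict: the first failing condition is complementary_slackness -> comp.

comp


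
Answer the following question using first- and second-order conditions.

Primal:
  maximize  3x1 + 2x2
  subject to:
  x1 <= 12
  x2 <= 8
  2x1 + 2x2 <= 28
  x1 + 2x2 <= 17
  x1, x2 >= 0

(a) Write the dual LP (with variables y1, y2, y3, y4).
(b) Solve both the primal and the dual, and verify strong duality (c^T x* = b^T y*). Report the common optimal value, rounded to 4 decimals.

The standard primal-dual pair for 'max c^T x s.t. A x <= b, x >= 0' is:
  Dual:  min b^T y  s.t.  A^T y >= c,  y >= 0.

So the dual LP is:
  minimize  12y1 + 8y2 + 28y3 + 17y4
  subject to:
    y1 + 2y3 + y4 >= 3
    y2 + 2y3 + 2y4 >= 2
    y1, y2, y3, y4 >= 0

Solving the primal: x* = (12, 2).
  primal value c^T x* = 40.
Solving the dual: y* = (1, 0, 1, 0).
  dual value b^T y* = 40.
Strong duality: c^T x* = b^T y*. Confirmed.

40


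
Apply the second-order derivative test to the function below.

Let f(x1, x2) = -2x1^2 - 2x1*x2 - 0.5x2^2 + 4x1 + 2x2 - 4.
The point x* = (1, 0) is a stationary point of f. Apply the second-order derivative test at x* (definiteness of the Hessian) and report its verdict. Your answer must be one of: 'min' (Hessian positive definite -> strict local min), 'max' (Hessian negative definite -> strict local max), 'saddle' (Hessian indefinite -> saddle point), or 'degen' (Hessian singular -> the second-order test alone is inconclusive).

Compute the Hessian H = grad^2 f:
  H = [[-4, -2], [-2, -1]]
Verify stationarity: grad f(x*) = H x* + g = (0, 0).
Eigenvalues of H: -5, 0.
H has a zero eigenvalue (singular; negative semidefinite but not definite), so H is neither positive definite, negative definite, nor indefinite. The second-order test alone is inconclusive -> degen.
(Indeed, f is constant along the null direction of H through x*, so x* is not a strict local extremum.)

degen


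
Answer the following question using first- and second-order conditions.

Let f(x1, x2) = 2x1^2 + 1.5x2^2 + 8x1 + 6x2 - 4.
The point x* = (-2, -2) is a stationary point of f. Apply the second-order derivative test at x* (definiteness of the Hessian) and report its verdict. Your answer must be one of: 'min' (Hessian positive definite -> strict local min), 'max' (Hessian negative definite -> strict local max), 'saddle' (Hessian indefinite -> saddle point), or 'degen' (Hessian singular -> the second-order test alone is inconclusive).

Compute the Hessian H = grad^2 f:
  H = [[4, 0], [0, 3]]
Verify stationarity: grad f(x*) = H x* + g = (0, 0).
Eigenvalues of H: 3, 4.
Both eigenvalues > 0, so H is positive definite -> x* is a strict local min.

min


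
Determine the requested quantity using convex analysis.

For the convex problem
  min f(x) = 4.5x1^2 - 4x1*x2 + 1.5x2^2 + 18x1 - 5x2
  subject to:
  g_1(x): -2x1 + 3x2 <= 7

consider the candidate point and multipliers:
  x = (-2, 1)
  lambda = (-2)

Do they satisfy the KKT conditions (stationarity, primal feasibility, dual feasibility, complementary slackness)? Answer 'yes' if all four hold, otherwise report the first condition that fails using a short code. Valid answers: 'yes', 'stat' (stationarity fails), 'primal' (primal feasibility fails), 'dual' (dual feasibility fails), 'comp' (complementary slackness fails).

Gradient of f: grad f(x) = Q x + c = (-4, 6)
Constraint values g_i(x) = a_i^T x - b_i:
  g_1((-2, 1)) = 0
Stationarity residual: grad f(x) + sum_i lambda_i a_i = (0, 0)
  -> stationarity OK
Primal feasibility (all g_i <= 0): OK
Dual feasibility (all lambda_i >= 0): FAILS
Complementary slackness (lambda_i * g_i(x) = 0 for all i): OK

Verdict: the first failing condition is dual_feasibility -> dual.

dual


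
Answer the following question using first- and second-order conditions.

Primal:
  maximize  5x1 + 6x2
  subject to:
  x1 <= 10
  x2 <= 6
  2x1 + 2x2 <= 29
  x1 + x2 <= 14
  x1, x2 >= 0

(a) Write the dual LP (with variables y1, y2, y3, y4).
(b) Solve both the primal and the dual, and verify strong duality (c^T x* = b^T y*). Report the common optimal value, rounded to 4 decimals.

The standard primal-dual pair for 'max c^T x s.t. A x <= b, x >= 0' is:
  Dual:  min b^T y  s.t.  A^T y >= c,  y >= 0.

So the dual LP is:
  minimize  10y1 + 6y2 + 29y3 + 14y4
  subject to:
    y1 + 2y3 + y4 >= 5
    y2 + 2y3 + y4 >= 6
    y1, y2, y3, y4 >= 0

Solving the primal: x* = (8, 6).
  primal value c^T x* = 76.
Solving the dual: y* = (0, 1, 0, 5).
  dual value b^T y* = 76.
Strong duality: c^T x* = b^T y*. Confirmed.

76


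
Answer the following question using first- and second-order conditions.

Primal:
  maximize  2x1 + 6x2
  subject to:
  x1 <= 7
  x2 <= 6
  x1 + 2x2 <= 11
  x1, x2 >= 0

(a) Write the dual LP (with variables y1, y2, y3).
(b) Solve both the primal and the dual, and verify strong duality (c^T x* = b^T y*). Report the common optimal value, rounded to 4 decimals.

The standard primal-dual pair for 'max c^T x s.t. A x <= b, x >= 0' is:
  Dual:  min b^T y  s.t.  A^T y >= c,  y >= 0.

So the dual LP is:
  minimize  7y1 + 6y2 + 11y3
  subject to:
    y1 + y3 >= 2
    y2 + 2y3 >= 6
    y1, y2, y3 >= 0

Solving the primal: x* = (0, 5.5).
  primal value c^T x* = 33.
Solving the dual: y* = (0, 0, 3).
  dual value b^T y* = 33.
Strong duality: c^T x* = b^T y*. Confirmed.

33
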